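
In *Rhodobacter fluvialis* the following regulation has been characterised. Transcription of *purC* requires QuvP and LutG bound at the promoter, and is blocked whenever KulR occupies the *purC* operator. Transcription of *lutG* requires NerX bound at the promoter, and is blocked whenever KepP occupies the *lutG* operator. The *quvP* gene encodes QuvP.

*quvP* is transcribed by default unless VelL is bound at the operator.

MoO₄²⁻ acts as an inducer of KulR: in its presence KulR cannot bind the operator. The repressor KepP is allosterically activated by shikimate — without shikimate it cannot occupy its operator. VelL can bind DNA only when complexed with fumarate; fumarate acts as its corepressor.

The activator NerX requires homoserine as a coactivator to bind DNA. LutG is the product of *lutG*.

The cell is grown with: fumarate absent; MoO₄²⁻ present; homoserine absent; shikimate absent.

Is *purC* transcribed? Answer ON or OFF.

OFF

MoO₄²⁻ is present, so KulR is inactive.
Fumarate is absent, so VelL is inactive.
With no repressor bound, *quvP* is transcribed.
So QuvP is produced and active.
Shikimate is absent, so KepP is inactive.
Homoserine is absent, so NerX is inactive.
Required activator NerX is absent, so *lutG* is not transcribed.
So LutG is not produced.
Required activator LutG is absent, so *purC* is not transcribed.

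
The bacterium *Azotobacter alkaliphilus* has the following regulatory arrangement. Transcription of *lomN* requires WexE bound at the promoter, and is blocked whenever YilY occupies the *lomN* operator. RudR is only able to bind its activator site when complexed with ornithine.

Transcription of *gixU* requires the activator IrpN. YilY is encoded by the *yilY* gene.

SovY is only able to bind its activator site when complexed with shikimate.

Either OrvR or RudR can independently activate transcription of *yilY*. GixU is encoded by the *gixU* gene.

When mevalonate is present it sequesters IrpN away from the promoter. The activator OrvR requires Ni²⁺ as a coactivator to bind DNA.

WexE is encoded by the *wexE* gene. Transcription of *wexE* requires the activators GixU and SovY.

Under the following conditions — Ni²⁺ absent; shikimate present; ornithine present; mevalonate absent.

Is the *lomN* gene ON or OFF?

OFF

Ni²⁺ is absent, so OrvR is inactive.
Ornithine is present, so RudR is active.
Activator RudR is present, so *yilY* is transcribed.
So YilY is produced and active.
Mevalonate is absent, so IrpN is active.
No repressor is bound and IrpN is active, so *gixU* is transcribed.
So GixU is produced and active.
Shikimate is present, so SovY is active.
No repressor is bound and GixU and SovY are active, so *wexE* is transcribed.
So WexE is produced and active.
With repressor YilY bound, *lomN* is not transcribed.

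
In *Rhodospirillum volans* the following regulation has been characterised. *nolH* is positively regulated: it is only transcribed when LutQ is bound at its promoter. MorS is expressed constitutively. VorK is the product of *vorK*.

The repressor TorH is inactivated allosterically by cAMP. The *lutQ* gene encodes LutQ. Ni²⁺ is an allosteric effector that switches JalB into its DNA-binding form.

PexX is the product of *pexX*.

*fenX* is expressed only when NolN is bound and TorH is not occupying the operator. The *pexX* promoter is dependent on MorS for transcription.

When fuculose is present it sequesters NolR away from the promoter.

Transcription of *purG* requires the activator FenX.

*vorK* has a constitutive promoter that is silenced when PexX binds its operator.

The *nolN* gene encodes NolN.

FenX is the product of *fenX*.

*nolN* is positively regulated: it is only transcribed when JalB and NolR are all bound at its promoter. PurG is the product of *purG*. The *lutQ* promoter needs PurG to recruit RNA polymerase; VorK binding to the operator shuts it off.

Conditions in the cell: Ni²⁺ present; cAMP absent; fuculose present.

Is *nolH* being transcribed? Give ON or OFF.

OFF

Ni²⁺ is present, so JalB is active.
Fuculose is present, so NolR is inactive.
Required activator NolR is absent, so *nolN* is not transcribed.
So NolN is not produced.
cAMP is absent, so TorH is active.
With repressor TorH bound, *fenX* is not transcribed.
So FenX is not produced.
Required activator FenX is absent, so *purG* is not transcribed.
So PurG is not produced.
MorS is produced constitutively and is active.
No repressor is bound and MorS is active, so *pexX* is transcribed.
So PexX is produced and active.
With repressor PexX bound, *vorK* is not transcribed.
So VorK is not produced.
Required activator PurG is absent, so *lutQ* is not transcribed.
So LutQ is not produced.
Required activator LutQ is absent, so *nolH* is not transcribed.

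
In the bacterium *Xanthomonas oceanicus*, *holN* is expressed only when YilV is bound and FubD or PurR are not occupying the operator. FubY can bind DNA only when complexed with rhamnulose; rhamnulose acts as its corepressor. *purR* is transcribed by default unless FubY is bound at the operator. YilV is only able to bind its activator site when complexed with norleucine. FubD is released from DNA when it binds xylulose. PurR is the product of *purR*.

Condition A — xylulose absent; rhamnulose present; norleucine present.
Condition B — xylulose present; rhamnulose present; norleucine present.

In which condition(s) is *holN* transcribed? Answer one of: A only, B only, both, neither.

Condition A:
Xylulose is absent, so FubD is active.
Rhamnulose is present, so FubY is active.
With repressor FubY bound, *purR* is not transcribed.
So PurR is not produced.
Norleucine is present, so YilV is active.
With repressor FubD bound, *holN* is not transcribed.
→ *holN* is OFF in A.
Condition B:
Xylulose is present, so FubD is inactive.
Rhamnulose is present, so FubY is active.
With repressor FubY bound, *purR* is not transcribed.
So PurR is not produced.
Norleucine is present, so YilV is active.
No repressor is bound and YilV is active, so *holN* is transcribed.
→ *holN* is ON in B.

B only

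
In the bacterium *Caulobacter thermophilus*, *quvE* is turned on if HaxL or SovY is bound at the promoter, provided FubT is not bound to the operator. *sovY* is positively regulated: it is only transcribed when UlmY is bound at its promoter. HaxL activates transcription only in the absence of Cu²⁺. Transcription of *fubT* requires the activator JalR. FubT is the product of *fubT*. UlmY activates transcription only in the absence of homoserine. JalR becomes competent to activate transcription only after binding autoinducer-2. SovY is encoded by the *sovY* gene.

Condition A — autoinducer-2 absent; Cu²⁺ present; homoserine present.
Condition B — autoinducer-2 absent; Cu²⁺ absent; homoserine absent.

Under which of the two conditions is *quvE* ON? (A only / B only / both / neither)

Condition A:
Autoinducer-2 is absent, so JalR is inactive.
Required activator JalR is absent, so *fubT* is not transcribed.
So FubT is not produced.
Cu²⁺ is present, so HaxL is inactive.
Homoserine is present, so UlmY is inactive.
Required activator UlmY is absent, so *sovY* is not transcribed.
So SovY is not produced.
No activator is available at the *quvE* promoter, so *quvE* is not transcribed.
→ *quvE* is OFF in A.
Condition B:
Autoinducer-2 is absent, so JalR is inactive.
Required activator JalR is absent, so *fubT* is not transcribed.
So FubT is not produced.
Cu²⁺ is absent, so HaxL is active.
Homoserine is absent, so UlmY is active.
No repressor is bound and UlmY is active, so *sovY* is transcribed.
So SovY is produced and active.
Activator HaxL is present, so *quvE* is transcribed.
→ *quvE* is ON in B.

B only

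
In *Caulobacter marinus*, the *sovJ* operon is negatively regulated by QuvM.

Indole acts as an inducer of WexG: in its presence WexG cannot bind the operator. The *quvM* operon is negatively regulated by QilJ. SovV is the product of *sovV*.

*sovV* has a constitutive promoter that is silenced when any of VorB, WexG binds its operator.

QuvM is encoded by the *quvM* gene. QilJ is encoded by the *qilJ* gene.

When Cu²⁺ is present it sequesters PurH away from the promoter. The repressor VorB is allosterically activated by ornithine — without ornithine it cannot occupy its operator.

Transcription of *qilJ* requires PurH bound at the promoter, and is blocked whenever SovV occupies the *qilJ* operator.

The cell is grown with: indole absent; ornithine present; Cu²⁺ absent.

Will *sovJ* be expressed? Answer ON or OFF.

ON

Ornithine is present, so VorB is active.
Indole is absent, so WexG is active.
With repressor VorB bound, *sovV* is not transcribed.
So SovV is not produced.
Cu²⁺ is absent, so PurH is active.
No repressor is bound and PurH is active, so *qilJ* is transcribed.
So QilJ is produced and active.
With repressor QilJ bound, *quvM* is not transcribed.
So QuvM is not produced.
With no repressor bound, *sovJ* is transcribed.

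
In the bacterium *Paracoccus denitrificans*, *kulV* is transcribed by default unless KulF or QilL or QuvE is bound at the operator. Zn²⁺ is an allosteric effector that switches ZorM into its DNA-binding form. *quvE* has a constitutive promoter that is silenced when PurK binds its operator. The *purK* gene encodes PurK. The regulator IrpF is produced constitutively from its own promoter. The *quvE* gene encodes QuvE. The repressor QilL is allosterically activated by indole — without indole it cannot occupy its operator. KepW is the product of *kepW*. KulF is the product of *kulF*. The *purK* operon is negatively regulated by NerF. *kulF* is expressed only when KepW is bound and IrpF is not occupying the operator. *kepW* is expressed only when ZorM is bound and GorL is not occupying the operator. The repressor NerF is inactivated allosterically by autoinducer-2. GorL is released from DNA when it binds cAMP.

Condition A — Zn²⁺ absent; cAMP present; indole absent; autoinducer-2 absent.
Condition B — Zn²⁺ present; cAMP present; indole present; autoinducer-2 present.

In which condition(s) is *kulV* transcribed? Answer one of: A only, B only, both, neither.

Condition A:
IrpF is produced constitutively and is active.
Zn²⁺ is absent, so ZorM is inactive.
cAMP is present, so GorL is inactive.
Required activator ZorM is absent, so *kepW* is not transcribed.
So KepW is not produced.
With repressor IrpF bound, *kulF* is not transcribed.
So KulF is not produced.
Indole is absent, so QilL is inactive.
Autoinducer-2 is absent, so NerF is active.
With repressor NerF bound, *purK* is not transcribed.
So PurK is not produced.
With no repressor bound, *quvE* is transcribed.
So QuvE is produced and active.
With repressor QuvE bound, *kulV* is not transcribed.
→ *kulV* is OFF in A.
Condition B:
IrpF is produced constitutively and is active.
Zn²⁺ is present, so ZorM is active.
cAMP is present, so GorL is inactive.
No repressor is bound and ZorM is active, so *kepW* is transcribed.
So KepW is produced and active.
With repressor IrpF bound, *kulF* is not transcribed.
So KulF is not produced.
Indole is present, so QilL is active.
Autoinducer-2 is present, so NerF is inactive.
With no repressor bound, *purK* is transcribed.
So PurK is produced and active.
With repressor PurK bound, *quvE* is not transcribed.
So QuvE is not produced.
With repressor QilL bound, *kulV* is not transcribed.
→ *kulV* is OFF in B.

neither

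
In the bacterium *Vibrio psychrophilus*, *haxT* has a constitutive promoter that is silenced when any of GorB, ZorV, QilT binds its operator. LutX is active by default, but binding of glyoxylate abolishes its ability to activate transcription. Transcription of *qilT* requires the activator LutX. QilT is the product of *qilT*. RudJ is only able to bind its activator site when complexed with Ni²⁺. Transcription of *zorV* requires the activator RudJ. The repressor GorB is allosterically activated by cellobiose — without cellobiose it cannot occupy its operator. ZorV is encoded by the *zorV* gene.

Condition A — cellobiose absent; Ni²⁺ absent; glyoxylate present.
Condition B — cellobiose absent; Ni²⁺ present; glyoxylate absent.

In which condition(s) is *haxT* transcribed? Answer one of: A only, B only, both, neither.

A only

Condition A:
Cellobiose is absent, so GorB is inactive.
Ni²⁺ is absent, so RudJ is inactive.
Required activator RudJ is absent, so *zorV* is not transcribed.
So ZorV is not produced.
Glyoxylate is present, so LutX is inactive.
Required activator LutX is absent, so *qilT* is not transcribed.
So QilT is not produced.
With no repressor bound, *haxT* is transcribed.
→ *haxT* is ON in A.
Condition B:
Cellobiose is absent, so GorB is inactive.
Ni²⁺ is present, so RudJ is active.
No repressor is bound and RudJ is active, so *zorV* is transcribed.
So ZorV is produced and active.
Glyoxylate is absent, so LutX is active.
No repressor is bound and LutX is active, so *qilT* is transcribed.
So QilT is produced and active.
With repressor ZorV bound, *haxT* is not transcribed.
→ *haxT* is OFF in B.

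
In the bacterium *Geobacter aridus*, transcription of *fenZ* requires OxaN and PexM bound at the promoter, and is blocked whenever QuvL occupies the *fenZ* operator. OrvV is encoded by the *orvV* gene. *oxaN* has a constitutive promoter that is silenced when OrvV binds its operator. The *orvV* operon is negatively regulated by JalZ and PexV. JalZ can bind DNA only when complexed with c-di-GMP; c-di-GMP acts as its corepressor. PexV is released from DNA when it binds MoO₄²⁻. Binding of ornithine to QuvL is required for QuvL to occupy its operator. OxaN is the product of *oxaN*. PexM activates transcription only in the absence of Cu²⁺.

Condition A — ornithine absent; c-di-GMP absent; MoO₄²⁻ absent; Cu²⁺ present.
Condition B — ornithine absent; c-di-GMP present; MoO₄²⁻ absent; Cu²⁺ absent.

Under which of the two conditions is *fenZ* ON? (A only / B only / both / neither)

B only

Condition A:
Ornithine is absent, so QuvL is inactive.
c-di-GMP is absent, so JalZ is inactive.
MoO₄²⁻ is absent, so PexV is active.
With repressor PexV bound, *orvV* is not transcribed.
So OrvV is not produced.
With no repressor bound, *oxaN* is transcribed.
So OxaN is produced and active.
Cu²⁺ is present, so PexM is inactive.
Required activator PexM is absent, so *fenZ* is not transcribed.
→ *fenZ* is OFF in A.
Condition B:
Ornithine is absent, so QuvL is inactive.
c-di-GMP is present, so JalZ is active.
MoO₄²⁻ is absent, so PexV is active.
With repressor JalZ bound, *orvV* is not transcribed.
So OrvV is not produced.
With no repressor bound, *oxaN* is transcribed.
So OxaN is produced and active.
Cu²⁺ is absent, so PexM is active.
No repressor is bound and OxaN and PexM are active, so *fenZ* is transcribed.
→ *fenZ* is ON in B.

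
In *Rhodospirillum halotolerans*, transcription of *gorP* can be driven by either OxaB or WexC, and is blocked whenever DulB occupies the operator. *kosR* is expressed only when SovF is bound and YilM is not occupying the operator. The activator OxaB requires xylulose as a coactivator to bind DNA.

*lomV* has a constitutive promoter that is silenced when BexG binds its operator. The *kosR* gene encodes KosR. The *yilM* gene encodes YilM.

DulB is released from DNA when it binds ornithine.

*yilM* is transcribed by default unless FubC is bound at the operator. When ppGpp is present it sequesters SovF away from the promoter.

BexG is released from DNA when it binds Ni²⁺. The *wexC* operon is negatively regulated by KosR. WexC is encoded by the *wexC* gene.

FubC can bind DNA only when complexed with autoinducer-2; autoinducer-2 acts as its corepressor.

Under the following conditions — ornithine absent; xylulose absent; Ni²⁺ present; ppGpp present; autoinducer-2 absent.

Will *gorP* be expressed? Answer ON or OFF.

Ornithine is absent, so DulB is active.
Xylulose is absent, so OxaB is inactive.
ppGpp is present, so SovF is inactive.
Autoinducer-2 is absent, so FubC is inactive.
With no repressor bound, *yilM* is transcribed.
So YilM is produced and active.
With repressor YilM bound, *kosR* is not transcribed.
So KosR is not produced.
With no repressor bound, *wexC* is transcribed.
So WexC is produced and active.
With repressor DulB bound, *gorP* is not transcribed.

OFF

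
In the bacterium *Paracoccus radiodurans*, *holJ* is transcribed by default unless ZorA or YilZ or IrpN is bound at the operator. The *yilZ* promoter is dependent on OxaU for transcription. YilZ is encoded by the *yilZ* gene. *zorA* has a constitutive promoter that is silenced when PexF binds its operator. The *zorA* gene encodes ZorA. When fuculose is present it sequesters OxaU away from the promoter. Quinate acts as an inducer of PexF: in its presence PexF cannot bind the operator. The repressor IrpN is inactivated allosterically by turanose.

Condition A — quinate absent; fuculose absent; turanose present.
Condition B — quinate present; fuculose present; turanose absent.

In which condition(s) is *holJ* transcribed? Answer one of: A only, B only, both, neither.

neither

Condition A:
Quinate is absent, so PexF is active.
With repressor PexF bound, *zorA* is not transcribed.
So ZorA is not produced.
Fuculose is absent, so OxaU is active.
No repressor is bound and OxaU is active, so *yilZ* is transcribed.
So YilZ is produced and active.
Turanose is present, so IrpN is inactive.
With repressor YilZ bound, *holJ* is not transcribed.
→ *holJ* is OFF in A.
Condition B:
Quinate is present, so PexF is inactive.
With no repressor bound, *zorA* is transcribed.
So ZorA is produced and active.
Fuculose is present, so OxaU is inactive.
Required activator OxaU is absent, so *yilZ* is not transcribed.
So YilZ is not produced.
Turanose is absent, so IrpN is active.
With repressor ZorA bound, *holJ* is not transcribed.
→ *holJ* is OFF in B.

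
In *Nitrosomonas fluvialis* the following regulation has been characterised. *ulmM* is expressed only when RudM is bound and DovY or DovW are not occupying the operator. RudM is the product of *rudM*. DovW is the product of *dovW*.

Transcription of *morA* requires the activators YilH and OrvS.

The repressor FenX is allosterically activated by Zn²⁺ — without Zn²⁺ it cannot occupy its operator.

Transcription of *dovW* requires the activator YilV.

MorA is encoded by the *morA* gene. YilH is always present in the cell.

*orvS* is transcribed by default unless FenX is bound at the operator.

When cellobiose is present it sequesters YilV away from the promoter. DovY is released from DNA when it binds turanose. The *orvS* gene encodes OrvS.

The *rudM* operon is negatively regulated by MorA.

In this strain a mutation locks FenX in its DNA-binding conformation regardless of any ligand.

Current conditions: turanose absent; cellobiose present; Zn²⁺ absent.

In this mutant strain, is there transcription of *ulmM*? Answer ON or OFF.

Turanose is absent, so DovY is active.
Cellobiose is present, so YilV is inactive.
Required activator YilV is absent, so *dovW* is not transcribed.
So DovW is not produced.
YilH is produced constitutively and is active.
FenX is constitutively active in this strain.
With repressor FenX bound, *orvS* is not transcribed.
So OrvS is not produced.
Required activator OrvS is absent, so *morA* is not transcribed.
So MorA is not produced.
With no repressor bound, *rudM* is transcribed.
So RudM is produced and active.
With repressor DovY bound, *ulmM* is not transcribed.

OFF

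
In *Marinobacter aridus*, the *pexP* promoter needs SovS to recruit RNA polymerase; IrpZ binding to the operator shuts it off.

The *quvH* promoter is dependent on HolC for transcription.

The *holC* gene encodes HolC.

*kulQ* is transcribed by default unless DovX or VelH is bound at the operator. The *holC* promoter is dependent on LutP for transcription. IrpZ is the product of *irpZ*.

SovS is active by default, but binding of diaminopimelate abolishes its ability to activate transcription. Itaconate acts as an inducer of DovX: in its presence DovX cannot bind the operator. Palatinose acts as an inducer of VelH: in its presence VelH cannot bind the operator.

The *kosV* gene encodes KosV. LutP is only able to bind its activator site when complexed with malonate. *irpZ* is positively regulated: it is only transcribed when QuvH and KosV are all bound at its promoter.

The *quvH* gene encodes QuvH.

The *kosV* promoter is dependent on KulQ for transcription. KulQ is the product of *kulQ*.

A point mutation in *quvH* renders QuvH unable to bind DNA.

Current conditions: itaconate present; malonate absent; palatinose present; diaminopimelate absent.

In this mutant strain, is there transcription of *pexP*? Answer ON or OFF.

QuvH is non-functional in this strain, so it has no effect.
Itaconate is present, so DovX is inactive.
Palatinose is present, so VelH is inactive.
With no repressor bound, *kulQ* is transcribed.
So KulQ is produced and active.
No repressor is bound and KulQ is active, so *kosV* is transcribed.
So KosV is produced and active.
Required activator QuvH is absent, so *irpZ* is not transcribed.
So IrpZ is not produced.
Diaminopimelate is absent, so SovS is active.
No repressor is bound and SovS is active, so *pexP* is transcribed.

ON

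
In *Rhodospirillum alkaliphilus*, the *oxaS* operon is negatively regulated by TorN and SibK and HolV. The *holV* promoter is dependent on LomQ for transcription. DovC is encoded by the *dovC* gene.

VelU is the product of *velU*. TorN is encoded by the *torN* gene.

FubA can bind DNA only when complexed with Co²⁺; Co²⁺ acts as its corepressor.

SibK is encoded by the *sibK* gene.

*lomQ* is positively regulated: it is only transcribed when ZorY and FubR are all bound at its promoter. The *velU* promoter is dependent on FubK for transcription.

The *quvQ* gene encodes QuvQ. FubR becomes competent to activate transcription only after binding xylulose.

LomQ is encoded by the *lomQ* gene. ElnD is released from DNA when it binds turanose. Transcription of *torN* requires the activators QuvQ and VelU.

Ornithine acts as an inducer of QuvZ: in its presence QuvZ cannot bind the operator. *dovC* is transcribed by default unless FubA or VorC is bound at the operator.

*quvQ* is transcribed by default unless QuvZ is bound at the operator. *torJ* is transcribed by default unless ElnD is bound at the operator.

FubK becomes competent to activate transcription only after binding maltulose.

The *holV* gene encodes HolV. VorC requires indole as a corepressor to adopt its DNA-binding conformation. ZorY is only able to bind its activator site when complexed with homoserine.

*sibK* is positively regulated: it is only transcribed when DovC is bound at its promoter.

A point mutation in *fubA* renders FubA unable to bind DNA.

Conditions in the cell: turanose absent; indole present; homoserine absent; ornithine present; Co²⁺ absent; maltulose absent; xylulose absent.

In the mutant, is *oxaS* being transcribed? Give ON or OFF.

ON

Ornithine is present, so QuvZ is inactive.
With no repressor bound, *quvQ* is transcribed.
So QuvQ is produced and active.
Maltulose is absent, so FubK is inactive.
Required activator FubK is absent, so *velU* is not transcribed.
So VelU is not produced.
Required activator VelU is absent, so *torN* is not transcribed.
So TorN is not produced.
FubA is non-functional in this strain, so it has no effect.
Indole is present, so VorC is active.
With repressor VorC bound, *dovC* is not transcribed.
So DovC is not produced.
Required activator DovC is absent, so *sibK* is not transcribed.
So SibK is not produced.
Homoserine is absent, so ZorY is inactive.
Xylulose is absent, so FubR is inactive.
Required activator ZorY is absent, so *lomQ* is not transcribed.
So LomQ is not produced.
Required activator LomQ is absent, so *holV* is not transcribed.
So HolV is not produced.
With no repressor bound, *oxaS* is transcribed.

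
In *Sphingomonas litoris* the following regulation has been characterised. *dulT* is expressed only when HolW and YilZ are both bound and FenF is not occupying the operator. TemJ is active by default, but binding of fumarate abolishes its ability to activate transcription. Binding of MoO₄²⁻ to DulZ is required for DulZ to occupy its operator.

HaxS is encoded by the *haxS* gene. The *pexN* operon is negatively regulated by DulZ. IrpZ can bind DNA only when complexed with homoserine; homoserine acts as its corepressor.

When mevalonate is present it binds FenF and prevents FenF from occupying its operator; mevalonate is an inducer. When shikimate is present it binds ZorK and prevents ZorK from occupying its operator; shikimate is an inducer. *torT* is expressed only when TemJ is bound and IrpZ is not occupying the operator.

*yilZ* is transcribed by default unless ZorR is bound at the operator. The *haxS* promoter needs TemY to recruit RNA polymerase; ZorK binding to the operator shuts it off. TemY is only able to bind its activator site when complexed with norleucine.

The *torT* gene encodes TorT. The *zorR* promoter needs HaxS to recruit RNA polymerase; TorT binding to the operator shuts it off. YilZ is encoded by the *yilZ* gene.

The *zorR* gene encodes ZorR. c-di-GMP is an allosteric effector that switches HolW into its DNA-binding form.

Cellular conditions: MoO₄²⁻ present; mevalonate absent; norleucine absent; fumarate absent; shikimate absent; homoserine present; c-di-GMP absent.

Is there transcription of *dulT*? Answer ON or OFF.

OFF

c-di-GMP is absent, so HolW is inactive.
Shikimate is absent, so ZorK is active.
Norleucine is absent, so TemY is inactive.
With repressor ZorK bound, *haxS* is not transcribed.
So HaxS is not produced.
Homoserine is present, so IrpZ is active.
Fumarate is absent, so TemJ is active.
With repressor IrpZ bound, *torT* is not transcribed.
So TorT is not produced.
Required activator HaxS is absent, so *zorR* is not transcribed.
So ZorR is not produced.
With no repressor bound, *yilZ* is transcribed.
So YilZ is produced and active.
Mevalonate is absent, so FenF is active.
With repressor FenF bound, *dulT* is not transcribed.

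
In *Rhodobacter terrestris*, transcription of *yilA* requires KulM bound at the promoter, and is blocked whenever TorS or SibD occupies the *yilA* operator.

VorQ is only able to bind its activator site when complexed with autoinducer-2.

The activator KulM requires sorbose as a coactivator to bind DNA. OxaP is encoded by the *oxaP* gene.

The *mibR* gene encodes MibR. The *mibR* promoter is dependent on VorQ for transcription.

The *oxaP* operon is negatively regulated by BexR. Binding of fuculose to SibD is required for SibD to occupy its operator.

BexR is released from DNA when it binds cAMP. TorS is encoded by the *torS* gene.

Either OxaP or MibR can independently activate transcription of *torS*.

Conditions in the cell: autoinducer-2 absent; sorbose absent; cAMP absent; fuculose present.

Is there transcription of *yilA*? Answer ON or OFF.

OFF

cAMP is absent, so BexR is active.
With repressor BexR bound, *oxaP* is not transcribed.
So OxaP is not produced.
Autoinducer-2 is absent, so VorQ is inactive.
Required activator VorQ is absent, so *mibR* is not transcribed.
So MibR is not produced.
No activator is available at the *torS* promoter, so *torS* is not transcribed.
So TorS is not produced.
Sorbose is absent, so KulM is inactive.
Fuculose is present, so SibD is active.
With repressor SibD bound, *yilA* is not transcribed.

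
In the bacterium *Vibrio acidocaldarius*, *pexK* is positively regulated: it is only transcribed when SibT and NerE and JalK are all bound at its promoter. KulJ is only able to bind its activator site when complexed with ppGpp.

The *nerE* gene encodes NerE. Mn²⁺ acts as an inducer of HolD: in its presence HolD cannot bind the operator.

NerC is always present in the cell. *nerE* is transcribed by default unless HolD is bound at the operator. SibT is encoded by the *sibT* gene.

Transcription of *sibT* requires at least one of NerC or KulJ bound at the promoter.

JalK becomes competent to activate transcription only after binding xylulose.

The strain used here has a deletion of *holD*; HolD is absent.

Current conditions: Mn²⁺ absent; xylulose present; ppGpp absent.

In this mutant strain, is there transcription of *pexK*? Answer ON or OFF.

ON

NerC is produced constitutively and is active.
ppGpp is absent, so KulJ is inactive.
Activator NerC is present, so *sibT* is transcribed.
So SibT is produced and active.
HolD is non-functional in this strain, so it has no effect.
With no repressor bound, *nerE* is transcribed.
So NerE is produced and active.
Xylulose is present, so JalK is active.
No repressor is bound and SibT and NerE and JalK are active, so *pexK* is transcribed.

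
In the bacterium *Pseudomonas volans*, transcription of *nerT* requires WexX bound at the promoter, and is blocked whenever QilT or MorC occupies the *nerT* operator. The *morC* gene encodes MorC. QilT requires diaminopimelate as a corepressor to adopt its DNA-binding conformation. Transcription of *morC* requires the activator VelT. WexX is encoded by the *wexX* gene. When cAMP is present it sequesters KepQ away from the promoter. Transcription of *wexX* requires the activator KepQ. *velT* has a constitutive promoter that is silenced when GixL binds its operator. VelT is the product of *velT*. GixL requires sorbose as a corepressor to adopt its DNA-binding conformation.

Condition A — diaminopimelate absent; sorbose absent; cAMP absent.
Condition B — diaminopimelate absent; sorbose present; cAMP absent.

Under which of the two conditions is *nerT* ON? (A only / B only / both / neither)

B only

Condition A:
Diaminopimelate is absent, so QilT is inactive.
Sorbose is absent, so GixL is inactive.
With no repressor bound, *velT* is transcribed.
So VelT is produced and active.
No repressor is bound and VelT is active, so *morC* is transcribed.
So MorC is produced and active.
cAMP is absent, so KepQ is active.
No repressor is bound and KepQ is active, so *wexX* is transcribed.
So WexX is produced and active.
With repressor MorC bound, *nerT* is not transcribed.
→ *nerT* is OFF in A.
Condition B:
Diaminopimelate is absent, so QilT is inactive.
Sorbose is present, so GixL is active.
With repressor GixL bound, *velT* is not transcribed.
So VelT is not produced.
Required activator VelT is absent, so *morC* is not transcribed.
So MorC is not produced.
cAMP is absent, so KepQ is active.
No repressor is bound and KepQ is active, so *wexX* is transcribed.
So WexX is produced and active.
No repressor is bound and WexX is active, so *nerT* is transcribed.
→ *nerT* is ON in B.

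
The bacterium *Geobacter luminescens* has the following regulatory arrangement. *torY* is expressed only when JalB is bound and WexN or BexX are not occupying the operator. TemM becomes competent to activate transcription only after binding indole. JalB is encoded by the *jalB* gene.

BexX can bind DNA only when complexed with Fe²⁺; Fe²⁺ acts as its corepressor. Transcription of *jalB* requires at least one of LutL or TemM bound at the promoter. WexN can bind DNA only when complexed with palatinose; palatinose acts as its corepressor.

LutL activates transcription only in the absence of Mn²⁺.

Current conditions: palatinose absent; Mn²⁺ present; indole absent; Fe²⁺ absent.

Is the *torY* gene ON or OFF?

OFF

Mn²⁺ is present, so LutL is inactive.
Indole is absent, so TemM is inactive.
No activator is available at the *jalB* promoter, so *jalB* is not transcribed.
So JalB is not produced.
Palatinose is absent, so WexN is inactive.
Fe²⁺ is absent, so BexX is inactive.
Required activator JalB is absent, so *torY* is not transcribed.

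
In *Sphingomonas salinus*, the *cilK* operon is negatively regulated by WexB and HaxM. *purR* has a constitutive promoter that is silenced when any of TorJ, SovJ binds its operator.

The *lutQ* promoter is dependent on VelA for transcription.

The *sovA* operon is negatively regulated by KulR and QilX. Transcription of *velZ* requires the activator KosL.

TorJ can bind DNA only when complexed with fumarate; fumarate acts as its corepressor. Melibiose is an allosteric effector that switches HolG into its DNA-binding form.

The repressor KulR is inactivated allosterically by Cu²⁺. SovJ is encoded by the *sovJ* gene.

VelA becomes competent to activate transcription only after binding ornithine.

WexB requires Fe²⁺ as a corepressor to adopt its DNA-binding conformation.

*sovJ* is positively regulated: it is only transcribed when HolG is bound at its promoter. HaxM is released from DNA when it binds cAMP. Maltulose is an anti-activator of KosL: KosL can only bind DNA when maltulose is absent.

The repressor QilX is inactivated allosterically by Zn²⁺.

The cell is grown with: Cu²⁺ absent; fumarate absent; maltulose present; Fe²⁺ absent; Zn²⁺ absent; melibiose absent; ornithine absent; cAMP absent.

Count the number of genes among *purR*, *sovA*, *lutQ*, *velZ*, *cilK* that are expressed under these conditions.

1

Fumarate is absent, so TorJ is inactive.
Melibiose is absent, so HolG is inactive.
Required activator HolG is absent, so *sovJ* is not transcribed.
So SovJ is not produced.
With no repressor bound, *purR* is transcribed.
→ *purR* is ON.
Cu²⁺ is absent, so KulR is active.
Zn²⁺ is absent, so QilX is active.
With repressor KulR bound, *sovA* is not transcribed.
→ *sovA* is OFF.
Ornithine is absent, so VelA is inactive.
Required activator VelA is absent, so *lutQ* is not transcribed.
→ *lutQ* is OFF.
Maltulose is present, so KosL is inactive.
Required activator KosL is absent, so *velZ* is not transcribed.
→ *velZ* is OFF.
Fe²⁺ is absent, so WexB is inactive.
cAMP is absent, so HaxM is active.
With repressor HaxM bound, *cilK* is not transcribed.
→ *cilK* is OFF.
1 of the 5 genes is transcribed.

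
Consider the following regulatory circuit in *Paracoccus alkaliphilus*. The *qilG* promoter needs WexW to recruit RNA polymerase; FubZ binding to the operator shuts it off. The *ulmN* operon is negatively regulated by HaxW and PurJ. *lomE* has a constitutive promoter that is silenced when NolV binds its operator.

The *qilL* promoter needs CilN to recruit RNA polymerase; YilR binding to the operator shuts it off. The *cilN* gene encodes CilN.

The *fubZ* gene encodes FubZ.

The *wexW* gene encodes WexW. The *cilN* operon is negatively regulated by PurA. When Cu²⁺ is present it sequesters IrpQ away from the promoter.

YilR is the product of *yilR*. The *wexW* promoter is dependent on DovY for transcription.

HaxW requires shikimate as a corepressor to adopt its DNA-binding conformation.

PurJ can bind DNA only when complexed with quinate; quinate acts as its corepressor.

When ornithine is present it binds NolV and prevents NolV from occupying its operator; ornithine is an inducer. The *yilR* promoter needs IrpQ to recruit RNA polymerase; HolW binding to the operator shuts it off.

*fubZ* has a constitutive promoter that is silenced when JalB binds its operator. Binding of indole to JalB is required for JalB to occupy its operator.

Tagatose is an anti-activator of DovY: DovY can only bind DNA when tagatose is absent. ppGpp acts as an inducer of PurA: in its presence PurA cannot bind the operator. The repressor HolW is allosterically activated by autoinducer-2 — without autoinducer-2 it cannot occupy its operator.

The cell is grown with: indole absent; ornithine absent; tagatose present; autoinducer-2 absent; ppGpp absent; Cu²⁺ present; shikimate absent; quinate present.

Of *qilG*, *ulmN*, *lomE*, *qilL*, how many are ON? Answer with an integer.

Indole is absent, so JalB is inactive.
With no repressor bound, *fubZ* is transcribed.
So FubZ is produced and active.
Tagatose is present, so DovY is inactive.
Required activator DovY is absent, so *wexW* is not transcribed.
So WexW is not produced.
With repressor FubZ bound, *qilG* is not transcribed.
→ *qilG* is OFF.
Shikimate is absent, so HaxW is inactive.
Quinate is present, so PurJ is active.
With repressor PurJ bound, *ulmN* is not transcribed.
→ *ulmN* is OFF.
Ornithine is absent, so NolV is active.
With repressor NolV bound, *lomE* is not transcribed.
→ *lomE* is OFF.
Autoinducer-2 is absent, so HolW is inactive.
Cu²⁺ is present, so IrpQ is inactive.
Required activator IrpQ is absent, so *yilR* is not transcribed.
So YilR is not produced.
ppGpp is absent, so PurA is active.
With repressor PurA bound, *cilN* is not transcribed.
So CilN is not produced.
Required activator CilN is absent, so *qilL* is not transcribed.
→ *qilL* is OFF.
0 of the 4 genes are transcribed.

0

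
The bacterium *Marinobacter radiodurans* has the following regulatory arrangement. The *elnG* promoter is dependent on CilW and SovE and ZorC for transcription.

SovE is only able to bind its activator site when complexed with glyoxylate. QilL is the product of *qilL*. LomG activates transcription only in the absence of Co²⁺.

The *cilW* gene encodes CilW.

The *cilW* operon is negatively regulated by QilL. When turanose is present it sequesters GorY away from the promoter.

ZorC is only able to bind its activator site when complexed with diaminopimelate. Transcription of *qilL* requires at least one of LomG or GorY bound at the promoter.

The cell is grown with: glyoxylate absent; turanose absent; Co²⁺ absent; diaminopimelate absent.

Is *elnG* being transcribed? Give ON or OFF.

OFF

Co²⁺ is absent, so LomG is active.
Turanose is absent, so GorY is active.
Activator LomG is present, so *qilL* is transcribed.
So QilL is produced and active.
With repressor QilL bound, *cilW* is not transcribed.
So CilW is not produced.
Glyoxylate is absent, so SovE is inactive.
Diaminopimelate is absent, so ZorC is inactive.
Required activator CilW is absent, so *elnG* is not transcribed.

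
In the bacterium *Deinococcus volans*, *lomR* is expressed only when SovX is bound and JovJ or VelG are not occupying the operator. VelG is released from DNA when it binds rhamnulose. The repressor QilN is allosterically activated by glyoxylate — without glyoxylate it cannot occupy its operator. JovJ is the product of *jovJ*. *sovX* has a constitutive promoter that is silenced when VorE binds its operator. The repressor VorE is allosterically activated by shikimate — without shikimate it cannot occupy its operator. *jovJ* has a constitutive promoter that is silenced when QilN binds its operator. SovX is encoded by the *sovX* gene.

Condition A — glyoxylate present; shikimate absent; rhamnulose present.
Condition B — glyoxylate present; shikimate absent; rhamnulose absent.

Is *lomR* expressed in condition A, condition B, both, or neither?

Condition A:
Glyoxylate is present, so QilN is active.
With repressor QilN bound, *jovJ* is not transcribed.
So JovJ is not produced.
Shikimate is absent, so VorE is inactive.
With no repressor bound, *sovX* is transcribed.
So SovX is produced and active.
Rhamnulose is present, so VelG is inactive.
No repressor is bound and SovX is active, so *lomR* is transcribed.
→ *lomR* is ON in A.
Condition B:
Glyoxylate is present, so QilN is active.
With repressor QilN bound, *jovJ* is not transcribed.
So JovJ is not produced.
Shikimate is absent, so VorE is inactive.
With no repressor bound, *sovX* is transcribed.
So SovX is produced and active.
Rhamnulose is absent, so VelG is active.
With repressor VelG bound, *lomR* is not transcribed.
→ *lomR* is OFF in B.

A only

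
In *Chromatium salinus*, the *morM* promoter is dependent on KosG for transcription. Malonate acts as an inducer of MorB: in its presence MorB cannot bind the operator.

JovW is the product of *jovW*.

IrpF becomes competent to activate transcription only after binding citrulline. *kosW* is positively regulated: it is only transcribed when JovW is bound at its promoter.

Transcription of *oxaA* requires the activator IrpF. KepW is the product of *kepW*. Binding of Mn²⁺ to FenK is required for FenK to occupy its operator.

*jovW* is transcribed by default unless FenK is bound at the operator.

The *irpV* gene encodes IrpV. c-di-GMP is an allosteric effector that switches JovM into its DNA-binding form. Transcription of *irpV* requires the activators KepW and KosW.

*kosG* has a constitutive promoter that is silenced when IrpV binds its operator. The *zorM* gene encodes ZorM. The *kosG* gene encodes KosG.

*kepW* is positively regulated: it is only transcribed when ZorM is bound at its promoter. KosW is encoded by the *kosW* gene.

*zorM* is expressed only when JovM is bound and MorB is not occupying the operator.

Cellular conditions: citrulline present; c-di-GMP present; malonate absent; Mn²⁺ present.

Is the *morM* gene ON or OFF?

ON

Malonate is absent, so MorB is active.
c-di-GMP is present, so JovM is active.
With repressor MorB bound, *zorM* is not transcribed.
So ZorM is not produced.
Required activator ZorM is absent, so *kepW* is not transcribed.
So KepW is not produced.
Mn²⁺ is present, so FenK is active.
With repressor FenK bound, *jovW* is not transcribed.
So JovW is not produced.
Required activator JovW is absent, so *kosW* is not transcribed.
So KosW is not produced.
Required activator KepW is absent, so *irpV* is not transcribed.
So IrpV is not produced.
With no repressor bound, *kosG* is transcribed.
So KosG is produced and active.
No repressor is bound and KosG is active, so *morM* is transcribed.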